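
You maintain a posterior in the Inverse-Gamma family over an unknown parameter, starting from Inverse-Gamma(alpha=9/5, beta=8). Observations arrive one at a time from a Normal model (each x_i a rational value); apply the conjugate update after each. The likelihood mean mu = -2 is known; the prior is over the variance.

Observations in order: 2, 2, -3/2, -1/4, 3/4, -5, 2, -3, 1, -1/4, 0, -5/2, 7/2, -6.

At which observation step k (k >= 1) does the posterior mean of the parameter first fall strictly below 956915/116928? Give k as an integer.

k = 11

obs 1: x=2 → posterior Inverse-Gamma(23/10, 16)
obs 2: x=2 → posterior Inverse-Gamma(14/5, 24)
obs 3: x=-3/2 → posterior Inverse-Gamma(33/10, 193/8)
obs 4: x=-1/4 → posterior Inverse-Gamma(19/5, 821/32)
obs 5: x=3/4 → posterior Inverse-Gamma(43/10, 471/16)
obs 6: x=-5 → posterior Inverse-Gamma(24/5, 543/16)
obs 7: x=2 → posterior Inverse-Gamma(53/10, 671/16)
obs 8: x=-3 → posterior Inverse-Gamma(29/5, 679/16)
obs 9: x=1 → posterior Inverse-Gamma(63/10, 751/16)
obs 10: x=-1/4 → posterior Inverse-Gamma(34/5, 1551/32)
obs 11: x=0 → posterior Inverse-Gamma(73/10, 1615/32)
obs 12: x=-5/2 → posterior Inverse-Gamma(39/5, 1619/32)
obs 13: x=7/2 → posterior Inverse-Gamma(83/10, 2103/32)
obs 14: x=-6 → posterior Inverse-Gamma(44/5, 2359/32)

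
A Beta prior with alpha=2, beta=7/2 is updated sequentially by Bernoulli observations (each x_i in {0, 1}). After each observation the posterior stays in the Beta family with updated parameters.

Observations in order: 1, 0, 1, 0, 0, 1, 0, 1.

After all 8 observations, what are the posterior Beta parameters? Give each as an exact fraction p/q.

obs 1: x=1 → posterior Beta(3, 7/2)
obs 2: x=0 → posterior Beta(3, 9/2)
obs 3: x=1 → posterior Beta(4, 9/2)
obs 4: x=0 → posterior Beta(4, 11/2)
obs 5: x=0 → posterior Beta(4, 13/2)
obs 6: x=1 → posterior Beta(5, 13/2)
obs 7: x=0 → posterior Beta(5, 15/2)
obs 8: x=1 → posterior Beta(6, 15/2)

alpha=6, beta=15/2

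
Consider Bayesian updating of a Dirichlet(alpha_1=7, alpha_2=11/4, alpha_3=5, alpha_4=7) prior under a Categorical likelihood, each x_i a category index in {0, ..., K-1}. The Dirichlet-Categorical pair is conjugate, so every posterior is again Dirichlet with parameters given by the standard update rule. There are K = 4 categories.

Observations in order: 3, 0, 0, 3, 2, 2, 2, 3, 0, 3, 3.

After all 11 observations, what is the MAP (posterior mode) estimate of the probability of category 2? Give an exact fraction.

obs 1: x=3 → posterior Dirichlet(7, 11/4, 5, 8)
obs 2: x=0 → posterior Dirichlet(8, 11/4, 5, 8)
obs 3: x=0 → posterior Dirichlet(9, 11/4, 5, 8)
obs 4: x=3 → posterior Dirichlet(9, 11/4, 5, 9)
obs 5: x=2 → posterior Dirichlet(9, 11/4, 6, 9)
obs 6: x=2 → posterior Dirichlet(9, 11/4, 7, 9)
obs 7: x=2 → posterior Dirichlet(9, 11/4, 8, 9)
obs 8: x=3 → posterior Dirichlet(9, 11/4, 8, 10)
obs 9: x=0 → posterior Dirichlet(10, 11/4, 8, 10)
obs 10: x=3 → posterior Dirichlet(10, 11/4, 8, 11)
obs 11: x=3 → posterior Dirichlet(10, 11/4, 8, 12)

28/115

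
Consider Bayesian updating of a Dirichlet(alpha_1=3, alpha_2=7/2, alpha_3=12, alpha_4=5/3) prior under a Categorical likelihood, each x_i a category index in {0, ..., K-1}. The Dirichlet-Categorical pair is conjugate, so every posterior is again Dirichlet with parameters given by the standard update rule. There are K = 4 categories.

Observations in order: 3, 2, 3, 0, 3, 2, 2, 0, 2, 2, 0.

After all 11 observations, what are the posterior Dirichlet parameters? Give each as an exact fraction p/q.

alpha_1=6, alpha_2=7/2, alpha_3=17, alpha_4=14/3

obs 1: x=3 → posterior Dirichlet(3, 7/2, 12, 8/3)
obs 2: x=2 → posterior Dirichlet(3, 7/2, 13, 8/3)
obs 3: x=3 → posterior Dirichlet(3, 7/2, 13, 11/3)
obs 4: x=0 → posterior Dirichlet(4, 7/2, 13, 11/3)
obs 5: x=3 → posterior Dirichlet(4, 7/2, 13, 14/3)
obs 6: x=2 → posterior Dirichlet(4, 7/2, 14, 14/3)
obs 7: x=2 → posterior Dirichlet(4, 7/2, 15, 14/3)
obs 8: x=0 → posterior Dirichlet(5, 7/2, 15, 14/3)
obs 9: x=2 → posterior Dirichlet(5, 7/2, 16, 14/3)
obs 10: x=2 → posterior Dirichlet(5, 7/2, 17, 14/3)
obs 11: x=0 → posterior Dirichlet(6, 7/2, 17, 14/3)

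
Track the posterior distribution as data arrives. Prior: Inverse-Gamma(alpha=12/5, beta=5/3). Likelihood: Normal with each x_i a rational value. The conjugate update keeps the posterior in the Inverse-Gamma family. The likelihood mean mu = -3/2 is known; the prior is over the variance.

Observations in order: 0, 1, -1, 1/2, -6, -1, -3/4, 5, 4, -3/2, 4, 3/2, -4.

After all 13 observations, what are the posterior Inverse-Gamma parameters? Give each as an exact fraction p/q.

alpha=89/10, beta=7447/96

obs 1: x=0 → posterior Inverse-Gamma(29/10, 67/24)
obs 2: x=1 → posterior Inverse-Gamma(17/5, 71/12)
obs 3: x=-1 → posterior Inverse-Gamma(39/10, 145/24)
obs 4: x=1/2 → posterior Inverse-Gamma(22/5, 193/24)
obs 5: x=-6 → posterior Inverse-Gamma(49/10, 109/6)
obs 6: x=-1 → posterior Inverse-Gamma(27/5, 439/24)
obs 7: x=-3/4 → posterior Inverse-Gamma(59/10, 1783/96)
obs 8: x=5 → posterior Inverse-Gamma(32/5, 3811/96)
obs 9: x=4 → posterior Inverse-Gamma(69/10, 5263/96)
obs 10: x=-3/2 → posterior Inverse-Gamma(37/5, 5263/96)
obs 11: x=4 → posterior Inverse-Gamma(79/10, 6715/96)
obs 12: x=3/2 → posterior Inverse-Gamma(42/5, 7147/96)
obs 13: x=-4 → posterior Inverse-Gamma(89/10, 7447/96)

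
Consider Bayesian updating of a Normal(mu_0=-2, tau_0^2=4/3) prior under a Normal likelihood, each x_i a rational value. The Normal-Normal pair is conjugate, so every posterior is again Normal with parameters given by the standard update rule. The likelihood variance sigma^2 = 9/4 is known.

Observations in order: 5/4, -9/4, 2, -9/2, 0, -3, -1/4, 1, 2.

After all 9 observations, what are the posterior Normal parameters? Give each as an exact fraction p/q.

mu_0=-2/3, tau_0^2=4/19

obs 1: x=5/4 → posterior Normal(-34/43, 36/43)
obs 2: x=-9/4 → posterior Normal(-70/59, 36/59)
obs 3: x=2 → posterior Normal(-38/75, 12/25)
obs 4: x=-9/2 → posterior Normal(-110/91, 36/91)
obs 5: x=0 → posterior Normal(-110/107, 36/107)
obs 6: x=-3 → posterior Normal(-158/123, 12/41)
obs 7: x=-1/4 → posterior Normal(-162/139, 36/139)
obs 8: x=1 → posterior Normal(-146/155, 36/155)
obs 9: x=2 → posterior Normal(-2/3, 4/19)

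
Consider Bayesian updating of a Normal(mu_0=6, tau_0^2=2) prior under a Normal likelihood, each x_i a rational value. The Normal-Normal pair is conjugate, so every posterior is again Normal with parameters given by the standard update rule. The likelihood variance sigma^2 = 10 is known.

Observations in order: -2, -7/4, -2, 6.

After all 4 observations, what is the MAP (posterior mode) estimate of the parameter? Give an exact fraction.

obs 1: x=-2 → posterior Normal(14/3, 5/3)
obs 2: x=-7/4 → posterior Normal(15/4, 10/7)
obs 3: x=-2 → posterior Normal(97/32, 5/4)
obs 4: x=6 → posterior Normal(121/36, 10/9)

121/36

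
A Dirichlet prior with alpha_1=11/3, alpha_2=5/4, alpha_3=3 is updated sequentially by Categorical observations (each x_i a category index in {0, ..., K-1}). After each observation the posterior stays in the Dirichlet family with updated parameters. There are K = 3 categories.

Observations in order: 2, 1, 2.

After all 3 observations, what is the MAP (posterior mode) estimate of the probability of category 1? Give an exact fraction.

3/19

obs 1: x=2 → posterior Dirichlet(11/3, 5/4, 4)
obs 2: x=1 → posterior Dirichlet(11/3, 9/4, 4)
obs 3: x=2 → posterior Dirichlet(11/3, 9/4, 5)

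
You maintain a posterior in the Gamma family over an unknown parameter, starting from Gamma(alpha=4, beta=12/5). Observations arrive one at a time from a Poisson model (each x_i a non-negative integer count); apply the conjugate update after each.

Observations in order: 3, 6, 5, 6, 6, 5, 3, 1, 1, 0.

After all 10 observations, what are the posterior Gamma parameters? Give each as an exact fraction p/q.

obs 1: x=3 → posterior Gamma(7, 17/5)
obs 2: x=6 → posterior Gamma(13, 22/5)
obs 3: x=5 → posterior Gamma(18, 27/5)
obs 4: x=6 → posterior Gamma(24, 32/5)
obs 5: x=6 → posterior Gamma(30, 37/5)
obs 6: x=5 → posterior Gamma(35, 42/5)
obs 7: x=3 → posterior Gamma(38, 47/5)
obs 8: x=1 → posterior Gamma(39, 52/5)
obs 9: x=1 → posterior Gamma(40, 57/5)
obs 10: x=0 → posterior Gamma(40, 62/5)

alpha=40, beta=62/5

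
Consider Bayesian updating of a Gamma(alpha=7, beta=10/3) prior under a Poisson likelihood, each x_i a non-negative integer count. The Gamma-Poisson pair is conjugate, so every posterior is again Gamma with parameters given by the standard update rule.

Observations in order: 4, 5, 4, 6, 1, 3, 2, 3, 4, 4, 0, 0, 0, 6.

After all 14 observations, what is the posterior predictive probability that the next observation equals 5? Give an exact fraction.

obs 1: x=4 → posterior Gamma(11, 13/3)
obs 2: x=5 → posterior Gamma(16, 16/3)
obs 3: x=4 → posterior Gamma(20, 19/3)
obs 4: x=6 → posterior Gamma(26, 22/3)
obs 5: x=1 → posterior Gamma(27, 25/3)
obs 6: x=3 → posterior Gamma(30, 28/3)
obs 7: x=2 → posterior Gamma(32, 31/3)
obs 8: x=3 → posterior Gamma(35, 34/3)
obs 9: x=4 → posterior Gamma(39, 37/3)
obs 10: x=4 → posterior Gamma(43, 40/3)
obs 11: x=0 → posterior Gamma(43, 43/3)
obs 12: x=0 → posterior Gamma(43, 46/3)
obs 13: x=0 → posterior Gamma(43, 49/3)
obs 14: x=6 → posterior Gamma(49, 52/3)

169291181123135326026225235238421785777839328947136223612678722795588805714788791717610913792/1908161936250006994713173300354065633740049953051037352935725976976755191572010517120361328125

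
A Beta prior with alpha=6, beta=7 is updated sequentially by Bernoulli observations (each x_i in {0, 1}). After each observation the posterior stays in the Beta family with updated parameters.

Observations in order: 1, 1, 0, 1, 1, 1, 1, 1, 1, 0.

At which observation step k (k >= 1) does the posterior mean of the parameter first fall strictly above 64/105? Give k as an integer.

k = 8

obs 1: x=1 → posterior Beta(7, 7)
obs 2: x=1 → posterior Beta(8, 7)
obs 3: x=0 → posterior Beta(8, 8)
obs 4: x=1 → posterior Beta(9, 8)
obs 5: x=1 → posterior Beta(10, 8)
obs 6: x=1 → posterior Beta(11, 8)
obs 7: x=1 → posterior Beta(12, 8)
obs 8: x=1 → posterior Beta(13, 8)
obs 9: x=1 → posterior Beta(14, 8)
obs 10: x=0 → posterior Beta(14, 9)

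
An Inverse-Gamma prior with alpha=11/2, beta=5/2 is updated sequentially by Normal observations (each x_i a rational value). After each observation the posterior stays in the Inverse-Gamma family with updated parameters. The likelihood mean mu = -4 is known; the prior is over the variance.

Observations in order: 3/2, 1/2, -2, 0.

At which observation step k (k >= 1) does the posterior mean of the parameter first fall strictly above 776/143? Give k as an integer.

k = 4

obs 1: x=3/2 → posterior Inverse-Gamma(6, 141/8)
obs 2: x=1/2 → posterior Inverse-Gamma(13/2, 111/4)
obs 3: x=-2 → posterior Inverse-Gamma(7, 119/4)
obs 4: x=0 → posterior Inverse-Gamma(15/2, 151/4)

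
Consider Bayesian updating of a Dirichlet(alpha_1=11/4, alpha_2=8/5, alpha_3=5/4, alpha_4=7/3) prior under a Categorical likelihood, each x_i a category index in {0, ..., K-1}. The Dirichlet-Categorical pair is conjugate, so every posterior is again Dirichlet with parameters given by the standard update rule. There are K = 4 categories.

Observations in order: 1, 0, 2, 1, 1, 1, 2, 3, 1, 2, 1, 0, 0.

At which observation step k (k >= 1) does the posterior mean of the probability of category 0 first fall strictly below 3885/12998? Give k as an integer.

obs 1: x=1 → posterior Dirichlet(11/4, 13/5, 5/4, 7/3)
obs 2: x=0 → posterior Dirichlet(15/4, 13/5, 5/4, 7/3)
obs 3: x=2 → posterior Dirichlet(15/4, 13/5, 9/4, 7/3)
obs 4: x=1 → posterior Dirichlet(15/4, 18/5, 9/4, 7/3)
obs 5: x=1 → posterior Dirichlet(15/4, 23/5, 9/4, 7/3)
obs 6: x=1 → posterior Dirichlet(15/4, 28/5, 9/4, 7/3)
obs 7: x=2 → posterior Dirichlet(15/4, 28/5, 13/4, 7/3)
obs 8: x=3 → posterior Dirichlet(15/4, 28/5, 13/4, 10/3)
obs 9: x=1 → posterior Dirichlet(15/4, 33/5, 13/4, 10/3)
obs 10: x=2 → posterior Dirichlet(15/4, 33/5, 17/4, 10/3)
obs 11: x=1 → posterior Dirichlet(15/4, 38/5, 17/4, 10/3)
obs 12: x=0 → posterior Dirichlet(19/4, 38/5, 17/4, 10/3)
obs 13: x=0 → posterior Dirichlet(23/4, 38/5, 17/4, 10/3)

k = 5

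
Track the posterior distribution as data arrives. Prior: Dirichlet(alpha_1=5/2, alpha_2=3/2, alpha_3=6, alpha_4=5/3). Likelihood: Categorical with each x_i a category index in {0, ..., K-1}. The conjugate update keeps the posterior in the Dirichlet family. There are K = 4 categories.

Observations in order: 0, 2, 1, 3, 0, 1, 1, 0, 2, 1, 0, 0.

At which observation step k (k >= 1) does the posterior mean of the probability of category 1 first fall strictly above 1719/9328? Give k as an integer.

obs 1: x=0 → posterior Dirichlet(7/2, 3/2, 6, 5/3)
obs 2: x=2 → posterior Dirichlet(7/2, 3/2, 7, 5/3)
obs 3: x=1 → posterior Dirichlet(7/2, 5/2, 7, 5/3)
obs 4: x=3 → posterior Dirichlet(7/2, 5/2, 7, 8/3)
obs 5: x=0 → posterior Dirichlet(9/2, 5/2, 7, 8/3)
obs 6: x=1 → posterior Dirichlet(9/2, 7/2, 7, 8/3)
obs 7: x=1 → posterior Dirichlet(9/2, 9/2, 7, 8/3)
obs 8: x=0 → posterior Dirichlet(11/2, 9/2, 7, 8/3)
obs 9: x=2 → posterior Dirichlet(11/2, 9/2, 8, 8/3)
obs 10: x=1 → posterior Dirichlet(11/2, 11/2, 8, 8/3)
obs 11: x=0 → posterior Dirichlet(13/2, 11/2, 8, 8/3)
obs 12: x=0 → posterior Dirichlet(15/2, 11/2, 8, 8/3)

k = 6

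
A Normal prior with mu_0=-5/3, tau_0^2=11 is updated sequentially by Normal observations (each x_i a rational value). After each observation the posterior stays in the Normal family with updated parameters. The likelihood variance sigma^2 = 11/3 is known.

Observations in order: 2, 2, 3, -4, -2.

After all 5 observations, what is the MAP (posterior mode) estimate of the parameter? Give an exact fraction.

1/12

obs 1: x=2 → posterior Normal(13/12, 11/4)
obs 2: x=2 → posterior Normal(31/21, 11/7)
obs 3: x=3 → posterior Normal(29/15, 11/10)
obs 4: x=-4 → posterior Normal(22/39, 11/13)
obs 5: x=-2 → posterior Normal(1/12, 11/16)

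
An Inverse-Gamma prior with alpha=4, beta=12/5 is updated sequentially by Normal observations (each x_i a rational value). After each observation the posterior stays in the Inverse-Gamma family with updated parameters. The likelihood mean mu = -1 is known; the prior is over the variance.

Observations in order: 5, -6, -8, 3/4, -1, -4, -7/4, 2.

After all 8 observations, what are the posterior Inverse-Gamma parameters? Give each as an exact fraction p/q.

alpha=8, beta=5457/80

obs 1: x=5 → posterior Inverse-Gamma(9/2, 102/5)
obs 2: x=-6 → posterior Inverse-Gamma(5, 329/10)
obs 3: x=-8 → posterior Inverse-Gamma(11/2, 287/5)
obs 4: x=3/4 → posterior Inverse-Gamma(6, 9429/160)
obs 5: x=-1 → posterior Inverse-Gamma(13/2, 9429/160)
obs 6: x=-4 → posterior Inverse-Gamma(7, 10149/160)
obs 7: x=-7/4 → posterior Inverse-Gamma(15/2, 5097/80)
obs 8: x=2 → posterior Inverse-Gamma(8, 5457/80)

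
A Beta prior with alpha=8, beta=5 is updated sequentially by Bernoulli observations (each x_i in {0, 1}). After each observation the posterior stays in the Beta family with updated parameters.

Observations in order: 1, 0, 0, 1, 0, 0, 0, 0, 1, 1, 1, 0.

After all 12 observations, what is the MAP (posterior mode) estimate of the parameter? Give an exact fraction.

obs 1: x=1 → posterior Beta(9, 5)
obs 2: x=0 → posterior Beta(9, 6)
obs 3: x=0 → posterior Beta(9, 7)
obs 4: x=1 → posterior Beta(10, 7)
obs 5: x=0 → posterior Beta(10, 8)
obs 6: x=0 → posterior Beta(10, 9)
obs 7: x=0 → posterior Beta(10, 10)
obs 8: x=0 → posterior Beta(10, 11)
obs 9: x=1 → posterior Beta(11, 11)
obs 10: x=1 → posterior Beta(12, 11)
obs 11: x=1 → posterior Beta(13, 11)
obs 12: x=0 → posterior Beta(13, 12)

12/23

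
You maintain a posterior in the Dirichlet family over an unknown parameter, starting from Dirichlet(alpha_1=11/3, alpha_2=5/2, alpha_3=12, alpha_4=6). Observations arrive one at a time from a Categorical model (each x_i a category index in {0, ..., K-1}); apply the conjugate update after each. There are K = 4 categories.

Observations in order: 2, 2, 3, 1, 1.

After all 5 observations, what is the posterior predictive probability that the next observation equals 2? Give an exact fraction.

12/25

obs 1: x=2 → posterior Dirichlet(11/3, 5/2, 13, 6)
obs 2: x=2 → posterior Dirichlet(11/3, 5/2, 14, 6)
obs 3: x=3 → posterior Dirichlet(11/3, 5/2, 14, 7)
obs 4: x=1 → posterior Dirichlet(11/3, 7/2, 14, 7)
obs 5: x=1 → posterior Dirichlet(11/3, 9/2, 14, 7)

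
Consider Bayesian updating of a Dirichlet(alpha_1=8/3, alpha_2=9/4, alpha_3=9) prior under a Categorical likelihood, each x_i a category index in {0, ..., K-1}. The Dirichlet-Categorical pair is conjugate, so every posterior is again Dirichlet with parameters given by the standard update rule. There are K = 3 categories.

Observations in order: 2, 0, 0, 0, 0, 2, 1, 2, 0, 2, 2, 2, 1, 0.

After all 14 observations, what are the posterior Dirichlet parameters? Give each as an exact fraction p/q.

alpha_1=26/3, alpha_2=17/4, alpha_3=15

obs 1: x=2 → posterior Dirichlet(8/3, 9/4, 10)
obs 2: x=0 → posterior Dirichlet(11/3, 9/4, 10)
obs 3: x=0 → posterior Dirichlet(14/3, 9/4, 10)
obs 4: x=0 → posterior Dirichlet(17/3, 9/4, 10)
obs 5: x=0 → posterior Dirichlet(20/3, 9/4, 10)
obs 6: x=2 → posterior Dirichlet(20/3, 9/4, 11)
obs 7: x=1 → posterior Dirichlet(20/3, 13/4, 11)
obs 8: x=2 → posterior Dirichlet(20/3, 13/4, 12)
obs 9: x=0 → posterior Dirichlet(23/3, 13/4, 12)
obs 10: x=2 → posterior Dirichlet(23/3, 13/4, 13)
obs 11: x=2 → posterior Dirichlet(23/3, 13/4, 14)
obs 12: x=2 → posterior Dirichlet(23/3, 13/4, 15)
obs 13: x=1 → posterior Dirichlet(23/3, 17/4, 15)
obs 14: x=0 → posterior Dirichlet(26/3, 17/4, 15)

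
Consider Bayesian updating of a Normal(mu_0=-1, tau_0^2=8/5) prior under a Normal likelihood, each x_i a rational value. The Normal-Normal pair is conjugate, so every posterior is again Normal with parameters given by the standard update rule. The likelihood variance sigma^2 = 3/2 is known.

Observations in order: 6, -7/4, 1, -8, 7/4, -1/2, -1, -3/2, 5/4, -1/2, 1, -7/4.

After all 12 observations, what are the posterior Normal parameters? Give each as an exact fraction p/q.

mu_0=-79/207, tau_0^2=8/69

obs 1: x=6 → posterior Normal(81/31, 24/31)
obs 2: x=-7/4 → posterior Normal(53/47, 24/47)
obs 3: x=1 → posterior Normal(23/21, 8/21)
obs 4: x=-8 → posterior Normal(-59/79, 24/79)
obs 5: x=7/4 → posterior Normal(-31/95, 24/95)
obs 6: x=-1/2 → posterior Normal(-13/37, 8/37)
obs 7: x=-1 → posterior Normal(-55/127, 24/127)
obs 8: x=-3/2 → posterior Normal(-79/143, 24/143)
obs 9: x=5/4 → posterior Normal(-59/159, 8/53)
obs 10: x=-1/2 → posterior Normal(-67/175, 24/175)
obs 11: x=1 → posterior Normal(-51/191, 24/191)
obs 12: x=-7/4 → posterior Normal(-79/207, 8/69)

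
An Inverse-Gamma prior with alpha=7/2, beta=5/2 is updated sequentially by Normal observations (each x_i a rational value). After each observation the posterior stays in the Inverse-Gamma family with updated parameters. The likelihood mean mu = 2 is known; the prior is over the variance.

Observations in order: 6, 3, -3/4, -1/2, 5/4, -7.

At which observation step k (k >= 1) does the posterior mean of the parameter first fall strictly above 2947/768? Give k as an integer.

obs 1: x=6 → posterior Inverse-Gamma(4, 21/2)
obs 2: x=3 → posterior Inverse-Gamma(9/2, 11)
obs 3: x=-3/4 → posterior Inverse-Gamma(5, 473/32)
obs 4: x=-1/2 → posterior Inverse-Gamma(11/2, 573/32)
obs 5: x=5/4 → posterior Inverse-Gamma(6, 291/16)
obs 6: x=-7 → posterior Inverse-Gamma(13/2, 939/16)

k = 4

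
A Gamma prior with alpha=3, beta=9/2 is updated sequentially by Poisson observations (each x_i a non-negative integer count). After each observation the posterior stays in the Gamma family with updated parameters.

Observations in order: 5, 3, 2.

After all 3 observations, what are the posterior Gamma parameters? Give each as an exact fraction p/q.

alpha=13, beta=15/2

obs 1: x=5 → posterior Gamma(8, 11/2)
obs 2: x=3 → posterior Gamma(11, 13/2)
obs 3: x=2 → posterior Gamma(13, 15/2)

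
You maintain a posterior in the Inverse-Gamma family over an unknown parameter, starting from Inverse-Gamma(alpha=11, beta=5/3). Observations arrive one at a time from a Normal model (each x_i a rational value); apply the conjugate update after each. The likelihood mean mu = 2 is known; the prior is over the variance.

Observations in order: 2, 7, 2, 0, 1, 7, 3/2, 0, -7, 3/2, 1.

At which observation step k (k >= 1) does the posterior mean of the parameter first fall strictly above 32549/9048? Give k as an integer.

k = 9

obs 1: x=2 → posterior Inverse-Gamma(23/2, 5/3)
obs 2: x=7 → posterior Inverse-Gamma(12, 85/6)
obs 3: x=2 → posterior Inverse-Gamma(25/2, 85/6)
obs 4: x=0 → posterior Inverse-Gamma(13, 97/6)
obs 5: x=1 → posterior Inverse-Gamma(27/2, 50/3)
obs 6: x=7 → posterior Inverse-Gamma(14, 175/6)
obs 7: x=3/2 → posterior Inverse-Gamma(29/2, 703/24)
obs 8: x=0 → posterior Inverse-Gamma(15, 751/24)
obs 9: x=-7 → posterior Inverse-Gamma(31/2, 1723/24)
obs 10: x=3/2 → posterior Inverse-Gamma(16, 863/12)
obs 11: x=1 → posterior Inverse-Gamma(33/2, 869/12)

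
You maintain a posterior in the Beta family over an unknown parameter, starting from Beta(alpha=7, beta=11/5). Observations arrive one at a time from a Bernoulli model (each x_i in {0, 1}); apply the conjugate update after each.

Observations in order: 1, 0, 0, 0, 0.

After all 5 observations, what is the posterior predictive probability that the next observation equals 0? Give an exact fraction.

obs 1: x=1 → posterior Beta(8, 11/5)
obs 2: x=0 → posterior Beta(8, 16/5)
obs 3: x=0 → posterior Beta(8, 21/5)
obs 4: x=0 → posterior Beta(8, 26/5)
obs 5: x=0 → posterior Beta(8, 31/5)

31/71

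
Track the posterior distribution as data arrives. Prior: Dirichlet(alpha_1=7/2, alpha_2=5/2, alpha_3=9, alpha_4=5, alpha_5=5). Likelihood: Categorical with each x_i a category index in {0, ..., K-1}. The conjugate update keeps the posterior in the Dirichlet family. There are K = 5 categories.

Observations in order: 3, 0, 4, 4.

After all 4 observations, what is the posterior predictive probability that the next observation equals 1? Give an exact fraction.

5/58

obs 1: x=3 → posterior Dirichlet(7/2, 5/2, 9, 6, 5)
obs 2: x=0 → posterior Dirichlet(9/2, 5/2, 9, 6, 5)
obs 3: x=4 → posterior Dirichlet(9/2, 5/2, 9, 6, 6)
obs 4: x=4 → posterior Dirichlet(9/2, 5/2, 9, 6, 7)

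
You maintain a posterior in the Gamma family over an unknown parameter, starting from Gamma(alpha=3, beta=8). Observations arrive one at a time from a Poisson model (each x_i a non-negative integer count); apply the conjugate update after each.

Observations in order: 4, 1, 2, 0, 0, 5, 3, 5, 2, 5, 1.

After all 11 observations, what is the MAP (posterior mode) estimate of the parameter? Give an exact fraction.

30/19

obs 1: x=4 → posterior Gamma(7, 9)
obs 2: x=1 → posterior Gamma(8, 10)
obs 3: x=2 → posterior Gamma(10, 11)
obs 4: x=0 → posterior Gamma(10, 12)
obs 5: x=0 → posterior Gamma(10, 13)
obs 6: x=5 → posterior Gamma(15, 14)
obs 7: x=3 → posterior Gamma(18, 15)
obs 8: x=5 → posterior Gamma(23, 16)
obs 9: x=2 → posterior Gamma(25, 17)
obs 10: x=5 → posterior Gamma(30, 18)
obs 11: x=1 → posterior Gamma(31, 19)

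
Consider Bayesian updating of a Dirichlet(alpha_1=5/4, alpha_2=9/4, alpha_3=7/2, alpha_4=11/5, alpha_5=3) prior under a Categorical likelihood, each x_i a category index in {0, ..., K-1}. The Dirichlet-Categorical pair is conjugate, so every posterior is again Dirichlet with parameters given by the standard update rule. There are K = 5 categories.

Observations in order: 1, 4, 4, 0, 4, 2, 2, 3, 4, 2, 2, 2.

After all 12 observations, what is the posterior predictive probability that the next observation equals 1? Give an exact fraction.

obs 1: x=1 → posterior Dirichlet(5/4, 13/4, 7/2, 11/5, 3)
obs 2: x=4 → posterior Dirichlet(5/4, 13/4, 7/2, 11/5, 4)
obs 3: x=4 → posterior Dirichlet(5/4, 13/4, 7/2, 11/5, 5)
obs 4: x=0 → posterior Dirichlet(9/4, 13/4, 7/2, 11/5, 5)
obs 5: x=4 → posterior Dirichlet(9/4, 13/4, 7/2, 11/5, 6)
obs 6: x=2 → posterior Dirichlet(9/4, 13/4, 9/2, 11/5, 6)
obs 7: x=2 → posterior Dirichlet(9/4, 13/4, 11/2, 11/5, 6)
obs 8: x=3 → posterior Dirichlet(9/4, 13/4, 11/2, 16/5, 6)
obs 9: x=4 → posterior Dirichlet(9/4, 13/4, 11/2, 16/5, 7)
obs 10: x=2 → posterior Dirichlet(9/4, 13/4, 13/2, 16/5, 7)
obs 11: x=2 → posterior Dirichlet(9/4, 13/4, 15/2, 16/5, 7)
obs 12: x=2 → posterior Dirichlet(9/4, 13/4, 17/2, 16/5, 7)

65/484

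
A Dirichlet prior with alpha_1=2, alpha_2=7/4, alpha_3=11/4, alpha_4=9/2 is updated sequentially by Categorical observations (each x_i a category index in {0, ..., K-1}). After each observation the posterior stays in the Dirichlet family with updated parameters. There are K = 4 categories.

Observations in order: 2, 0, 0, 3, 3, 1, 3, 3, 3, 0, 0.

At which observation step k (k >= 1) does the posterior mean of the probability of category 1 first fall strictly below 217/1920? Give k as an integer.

obs 1: x=2 → posterior Dirichlet(2, 7/4, 15/4, 9/2)
obs 2: x=0 → posterior Dirichlet(3, 7/4, 15/4, 9/2)
obs 3: x=0 → posterior Dirichlet(4, 7/4, 15/4, 9/2)
obs 4: x=3 → posterior Dirichlet(4, 7/4, 15/4, 11/2)
obs 5: x=3 → posterior Dirichlet(4, 7/4, 15/4, 13/2)
obs 6: x=1 → posterior Dirichlet(4, 11/4, 15/4, 13/2)
obs 7: x=3 → posterior Dirichlet(4, 11/4, 15/4, 15/2)
obs 8: x=3 → posterior Dirichlet(4, 11/4, 15/4, 17/2)
obs 9: x=3 → posterior Dirichlet(4, 11/4, 15/4, 19/2)
obs 10: x=0 → posterior Dirichlet(5, 11/4, 15/4, 19/2)
obs 11: x=0 → posterior Dirichlet(6, 11/4, 15/4, 19/2)

k = 5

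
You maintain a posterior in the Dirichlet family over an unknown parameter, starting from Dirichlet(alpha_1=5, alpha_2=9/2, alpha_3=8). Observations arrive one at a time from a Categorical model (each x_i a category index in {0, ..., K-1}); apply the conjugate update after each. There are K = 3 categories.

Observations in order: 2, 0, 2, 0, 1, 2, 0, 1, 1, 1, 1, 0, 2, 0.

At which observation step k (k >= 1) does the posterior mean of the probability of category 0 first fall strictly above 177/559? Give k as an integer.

obs 1: x=2 → posterior Dirichlet(5, 9/2, 9)
obs 2: x=0 → posterior Dirichlet(6, 9/2, 9)
obs 3: x=2 → posterior Dirichlet(6, 9/2, 10)
obs 4: x=0 → posterior Dirichlet(7, 9/2, 10)
obs 5: x=1 → posterior Dirichlet(7, 11/2, 10)
obs 6: x=2 → posterior Dirichlet(7, 11/2, 11)
obs 7: x=0 → posterior Dirichlet(8, 11/2, 11)
obs 8: x=1 → posterior Dirichlet(8, 13/2, 11)
obs 9: x=1 → posterior Dirichlet(8, 15/2, 11)
obs 10: x=1 → posterior Dirichlet(8, 17/2, 11)
obs 11: x=1 → posterior Dirichlet(8, 19/2, 11)
obs 12: x=0 → posterior Dirichlet(9, 19/2, 11)
obs 13: x=2 → posterior Dirichlet(9, 19/2, 12)
obs 14: x=0 → posterior Dirichlet(10, 19/2, 12)

k = 4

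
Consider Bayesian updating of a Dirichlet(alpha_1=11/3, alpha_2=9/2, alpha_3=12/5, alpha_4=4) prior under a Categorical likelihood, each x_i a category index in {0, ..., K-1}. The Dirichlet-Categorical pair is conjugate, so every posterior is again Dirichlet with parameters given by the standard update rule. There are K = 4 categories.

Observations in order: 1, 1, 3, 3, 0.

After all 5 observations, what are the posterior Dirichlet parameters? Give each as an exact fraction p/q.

alpha_1=14/3, alpha_2=13/2, alpha_3=12/5, alpha_4=6

obs 1: x=1 → posterior Dirichlet(11/3, 11/2, 12/5, 4)
obs 2: x=1 → posterior Dirichlet(11/3, 13/2, 12/5, 4)
obs 3: x=3 → posterior Dirichlet(11/3, 13/2, 12/5, 5)
obs 4: x=3 → posterior Dirichlet(11/3, 13/2, 12/5, 6)
obs 5: x=0 → posterior Dirichlet(14/3, 13/2, 12/5, 6)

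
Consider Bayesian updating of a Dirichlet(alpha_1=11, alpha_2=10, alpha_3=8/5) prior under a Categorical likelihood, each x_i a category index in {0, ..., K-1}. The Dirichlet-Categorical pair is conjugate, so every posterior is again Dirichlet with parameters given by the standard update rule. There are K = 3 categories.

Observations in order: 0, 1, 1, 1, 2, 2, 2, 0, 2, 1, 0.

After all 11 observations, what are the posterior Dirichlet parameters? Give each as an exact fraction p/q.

obs 1: x=0 → posterior Dirichlet(12, 10, 8/5)
obs 2: x=1 → posterior Dirichlet(12, 11, 8/5)
obs 3: x=1 → posterior Dirichlet(12, 12, 8/5)
obs 4: x=1 → posterior Dirichlet(12, 13, 8/5)
obs 5: x=2 → posterior Dirichlet(12, 13, 13/5)
obs 6: x=2 → posterior Dirichlet(12, 13, 18/5)
obs 7: x=2 → posterior Dirichlet(12, 13, 23/5)
obs 8: x=0 → posterior Dirichlet(13, 13, 23/5)
obs 9: x=2 → posterior Dirichlet(13, 13, 28/5)
obs 10: x=1 → posterior Dirichlet(13, 14, 28/5)
obs 11: x=0 → posterior Dirichlet(14, 14, 28/5)

alpha_1=14, alpha_2=14, alpha_3=28/5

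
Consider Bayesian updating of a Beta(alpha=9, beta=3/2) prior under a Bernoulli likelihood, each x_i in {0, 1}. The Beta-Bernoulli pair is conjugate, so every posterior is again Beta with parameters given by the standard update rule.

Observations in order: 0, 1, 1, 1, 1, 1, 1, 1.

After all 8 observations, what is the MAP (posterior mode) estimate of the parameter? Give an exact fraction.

obs 1: x=0 → posterior Beta(9, 5/2)
obs 2: x=1 → posterior Beta(10, 5/2)
obs 3: x=1 → posterior Beta(11, 5/2)
obs 4: x=1 → posterior Beta(12, 5/2)
obs 5: x=1 → posterior Beta(13, 5/2)
obs 6: x=1 → posterior Beta(14, 5/2)
obs 7: x=1 → posterior Beta(15, 5/2)
obs 8: x=1 → posterior Beta(16, 5/2)

10/11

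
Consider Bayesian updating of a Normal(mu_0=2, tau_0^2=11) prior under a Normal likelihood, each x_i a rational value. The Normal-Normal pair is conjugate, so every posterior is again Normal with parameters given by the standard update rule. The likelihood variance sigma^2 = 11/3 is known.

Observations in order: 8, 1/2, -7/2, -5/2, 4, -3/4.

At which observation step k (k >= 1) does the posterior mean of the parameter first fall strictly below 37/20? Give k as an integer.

obs 1: x=8 → posterior Normal(13/2, 11/4)
obs 2: x=1/2 → posterior Normal(55/14, 11/7)
obs 3: x=-7/2 → posterior Normal(17/10, 11/10)
obs 4: x=-5/2 → posterior Normal(19/26, 11/13)
obs 5: x=4 → posterior Normal(43/32, 11/16)
obs 6: x=-3/4 → posterior Normal(77/76, 11/19)

k = 3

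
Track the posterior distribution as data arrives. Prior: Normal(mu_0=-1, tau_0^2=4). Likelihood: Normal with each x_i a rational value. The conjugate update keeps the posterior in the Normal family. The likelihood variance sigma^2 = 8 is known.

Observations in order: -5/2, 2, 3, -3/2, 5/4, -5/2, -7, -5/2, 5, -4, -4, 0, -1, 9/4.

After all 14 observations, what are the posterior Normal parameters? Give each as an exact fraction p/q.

mu_0=-27/32, tau_0^2=1/2

obs 1: x=-5/2 → posterior Normal(-3/2, 8/3)
obs 2: x=2 → posterior Normal(-5/8, 2)
obs 3: x=3 → posterior Normal(1/10, 8/5)
obs 4: x=-3/2 → posterior Normal(-1/6, 4/3)
obs 5: x=5/4 → posterior Normal(1/28, 8/7)
obs 6: x=-5/2 → posterior Normal(-9/32, 1)
obs 7: x=-7 → posterior Normal(-37/36, 8/9)
obs 8: x=-5/2 → posterior Normal(-47/40, 4/5)
obs 9: x=5 → posterior Normal(-27/44, 8/11)
obs 10: x=-4 → posterior Normal(-43/48, 2/3)
obs 11: x=-4 → posterior Normal(-59/52, 8/13)
obs 12: x=0 → posterior Normal(-59/56, 4/7)
obs 13: x=-1 → posterior Normal(-21/20, 8/15)
obs 14: x=9/4 → posterior Normal(-27/32, 1/2)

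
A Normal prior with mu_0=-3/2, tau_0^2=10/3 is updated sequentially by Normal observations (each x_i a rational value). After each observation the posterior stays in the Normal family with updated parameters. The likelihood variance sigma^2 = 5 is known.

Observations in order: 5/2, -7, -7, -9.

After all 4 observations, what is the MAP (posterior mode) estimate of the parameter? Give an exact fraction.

obs 1: x=5/2 → posterior Normal(1/10, 2)
obs 2: x=-7 → posterior Normal(-27/14, 10/7)
obs 3: x=-7 → posterior Normal(-55/18, 10/9)
obs 4: x=-9 → posterior Normal(-91/22, 10/11)

-91/22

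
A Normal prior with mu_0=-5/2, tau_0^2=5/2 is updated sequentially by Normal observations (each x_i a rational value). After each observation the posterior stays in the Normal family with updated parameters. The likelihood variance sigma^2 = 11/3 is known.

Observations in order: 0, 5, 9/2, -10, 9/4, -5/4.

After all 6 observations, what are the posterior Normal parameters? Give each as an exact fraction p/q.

mu_0=-95/224, tau_0^2=55/112

obs 1: x=0 → posterior Normal(-55/37, 55/37)
obs 2: x=5 → posterior Normal(5/13, 55/52)
obs 3: x=9/2 → posterior Normal(175/134, 55/67)
obs 4: x=-10 → posterior Normal(-125/164, 55/82)
obs 5: x=9/4 → posterior Normal(-115/388, 55/97)
obs 6: x=-5/4 → posterior Normal(-95/224, 55/112)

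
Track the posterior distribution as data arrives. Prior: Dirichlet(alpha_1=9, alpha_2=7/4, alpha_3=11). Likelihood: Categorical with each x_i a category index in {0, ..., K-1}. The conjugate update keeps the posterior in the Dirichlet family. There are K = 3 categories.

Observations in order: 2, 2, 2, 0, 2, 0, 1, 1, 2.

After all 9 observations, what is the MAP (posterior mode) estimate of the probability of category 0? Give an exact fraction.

40/111

obs 1: x=2 → posterior Dirichlet(9, 7/4, 12)
obs 2: x=2 → posterior Dirichlet(9, 7/4, 13)
obs 3: x=2 → posterior Dirichlet(9, 7/4, 14)
obs 4: x=0 → posterior Dirichlet(10, 7/4, 14)
obs 5: x=2 → posterior Dirichlet(10, 7/4, 15)
obs 6: x=0 → posterior Dirichlet(11, 7/4, 15)
obs 7: x=1 → posterior Dirichlet(11, 11/4, 15)
obs 8: x=1 → posterior Dirichlet(11, 15/4, 15)
obs 9: x=2 → posterior Dirichlet(11, 15/4, 16)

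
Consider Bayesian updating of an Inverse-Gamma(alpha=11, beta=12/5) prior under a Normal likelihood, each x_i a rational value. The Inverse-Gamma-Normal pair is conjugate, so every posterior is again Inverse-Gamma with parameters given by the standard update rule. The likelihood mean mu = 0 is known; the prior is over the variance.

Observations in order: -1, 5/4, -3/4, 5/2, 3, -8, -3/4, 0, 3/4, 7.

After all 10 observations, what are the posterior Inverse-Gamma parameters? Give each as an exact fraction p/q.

obs 1: x=-1 → posterior Inverse-Gamma(23/2, 29/10)
obs 2: x=5/4 → posterior Inverse-Gamma(12, 589/160)
obs 3: x=-3/4 → posterior Inverse-Gamma(25/2, 317/80)
obs 4: x=5/2 → posterior Inverse-Gamma(13, 567/80)
obs 5: x=3 → posterior Inverse-Gamma(27/2, 927/80)
obs 6: x=-8 → posterior Inverse-Gamma(14, 3487/80)
obs 7: x=-3/4 → posterior Inverse-Gamma(29/2, 7019/160)
obs 8: x=0 → posterior Inverse-Gamma(15, 7019/160)
obs 9: x=3/4 → posterior Inverse-Gamma(31/2, 883/20)
obs 10: x=7 → posterior Inverse-Gamma(16, 1373/20)

alpha=16, beta=1373/20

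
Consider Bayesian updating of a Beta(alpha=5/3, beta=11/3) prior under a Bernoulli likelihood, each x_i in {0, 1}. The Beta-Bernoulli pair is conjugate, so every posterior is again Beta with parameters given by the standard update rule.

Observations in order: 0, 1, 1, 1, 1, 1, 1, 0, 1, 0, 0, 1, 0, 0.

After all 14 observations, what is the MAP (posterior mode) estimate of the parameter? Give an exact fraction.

1/2

obs 1: x=0 → posterior Beta(5/3, 14/3)
obs 2: x=1 → posterior Beta(8/3, 14/3)
obs 3: x=1 → posterior Beta(11/3, 14/3)
obs 4: x=1 → posterior Beta(14/3, 14/3)
obs 5: x=1 → posterior Beta(17/3, 14/3)
obs 6: x=1 → posterior Beta(20/3, 14/3)
obs 7: x=1 → posterior Beta(23/3, 14/3)
obs 8: x=0 → posterior Beta(23/3, 17/3)
obs 9: x=1 → posterior Beta(26/3, 17/3)
obs 10: x=0 → posterior Beta(26/3, 20/3)
obs 11: x=0 → posterior Beta(26/3, 23/3)
obs 12: x=1 → posterior Beta(29/3, 23/3)
obs 13: x=0 → posterior Beta(29/3, 26/3)
obs 14: x=0 → posterior Beta(29/3, 29/3)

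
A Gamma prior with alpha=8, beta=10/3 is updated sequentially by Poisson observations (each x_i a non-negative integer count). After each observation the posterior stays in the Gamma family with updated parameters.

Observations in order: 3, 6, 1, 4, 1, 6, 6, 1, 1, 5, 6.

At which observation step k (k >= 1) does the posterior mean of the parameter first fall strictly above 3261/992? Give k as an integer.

k = 7

obs 1: x=3 → posterior Gamma(11, 13/3)
obs 2: x=6 → posterior Gamma(17, 16/3)
obs 3: x=1 → posterior Gamma(18, 19/3)
obs 4: x=4 → posterior Gamma(22, 22/3)
obs 5: x=1 → posterior Gamma(23, 25/3)
obs 6: x=6 → posterior Gamma(29, 28/3)
obs 7: x=6 → posterior Gamma(35, 31/3)
obs 8: x=1 → posterior Gamma(36, 34/3)
obs 9: x=1 → posterior Gamma(37, 37/3)
obs 10: x=5 → posterior Gamma(42, 40/3)
obs 11: x=6 → posterior Gamma(48, 43/3)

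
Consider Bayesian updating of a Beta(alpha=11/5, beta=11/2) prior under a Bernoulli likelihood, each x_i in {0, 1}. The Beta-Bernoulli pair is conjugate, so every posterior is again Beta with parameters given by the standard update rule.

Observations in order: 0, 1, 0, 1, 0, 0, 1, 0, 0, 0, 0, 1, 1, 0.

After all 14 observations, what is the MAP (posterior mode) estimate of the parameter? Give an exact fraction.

obs 1: x=0 → posterior Beta(11/5, 13/2)
obs 2: x=1 → posterior Beta(16/5, 13/2)
obs 3: x=0 → posterior Beta(16/5, 15/2)
obs 4: x=1 → posterior Beta(21/5, 15/2)
obs 5: x=0 → posterior Beta(21/5, 17/2)
obs 6: x=0 → posterior Beta(21/5, 19/2)
obs 7: x=1 → posterior Beta(26/5, 19/2)
obs 8: x=0 → posterior Beta(26/5, 21/2)
obs 9: x=0 → posterior Beta(26/5, 23/2)
obs 10: x=0 → posterior Beta(26/5, 25/2)
obs 11: x=0 → posterior Beta(26/5, 27/2)
obs 12: x=1 → posterior Beta(31/5, 27/2)
obs 13: x=1 → posterior Beta(36/5, 27/2)
obs 14: x=0 → posterior Beta(36/5, 29/2)

62/197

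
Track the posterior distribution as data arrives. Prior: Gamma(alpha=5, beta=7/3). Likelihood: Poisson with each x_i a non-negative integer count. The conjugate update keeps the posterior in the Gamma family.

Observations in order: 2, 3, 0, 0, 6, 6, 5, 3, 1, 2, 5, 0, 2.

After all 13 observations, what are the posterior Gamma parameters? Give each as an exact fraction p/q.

alpha=40, beta=46/3

obs 1: x=2 → posterior Gamma(7, 10/3)
obs 2: x=3 → posterior Gamma(10, 13/3)
obs 3: x=0 → posterior Gamma(10, 16/3)
obs 4: x=0 → posterior Gamma(10, 19/3)
obs 5: x=6 → posterior Gamma(16, 22/3)
obs 6: x=6 → posterior Gamma(22, 25/3)
obs 7: x=5 → posterior Gamma(27, 28/3)
obs 8: x=3 → posterior Gamma(30, 31/3)
obs 9: x=1 → posterior Gamma(31, 34/3)
obs 10: x=2 → posterior Gamma(33, 37/3)
obs 11: x=5 → posterior Gamma(38, 40/3)
obs 12: x=0 → posterior Gamma(38, 43/3)
obs 13: x=2 → posterior Gamma(40, 46/3)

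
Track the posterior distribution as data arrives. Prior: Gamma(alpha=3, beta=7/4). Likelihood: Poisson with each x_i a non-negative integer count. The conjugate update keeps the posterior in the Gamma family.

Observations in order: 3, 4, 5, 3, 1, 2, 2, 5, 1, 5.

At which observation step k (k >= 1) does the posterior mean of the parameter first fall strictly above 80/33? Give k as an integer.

obs 1: x=3 → posterior Gamma(6, 11/4)
obs 2: x=4 → posterior Gamma(10, 15/4)
obs 3: x=5 → posterior Gamma(15, 19/4)
obs 4: x=3 → posterior Gamma(18, 23/4)
obs 5: x=1 → posterior Gamma(19, 27/4)
obs 6: x=2 → posterior Gamma(21, 31/4)
obs 7: x=2 → posterior Gamma(23, 35/4)
obs 8: x=5 → posterior Gamma(28, 39/4)
obs 9: x=1 → posterior Gamma(29, 43/4)
obs 10: x=5 → posterior Gamma(34, 47/4)

k = 2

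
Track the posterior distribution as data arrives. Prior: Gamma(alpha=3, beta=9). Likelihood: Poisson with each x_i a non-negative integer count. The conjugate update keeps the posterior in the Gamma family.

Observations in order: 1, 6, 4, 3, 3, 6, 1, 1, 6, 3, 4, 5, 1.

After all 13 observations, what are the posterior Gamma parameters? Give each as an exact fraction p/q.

alpha=47, beta=22

obs 1: x=1 → posterior Gamma(4, 10)
obs 2: x=6 → posterior Gamma(10, 11)
obs 3: x=4 → posterior Gamma(14, 12)
obs 4: x=3 → posterior Gamma(17, 13)
obs 5: x=3 → posterior Gamma(20, 14)
obs 6: x=6 → posterior Gamma(26, 15)
obs 7: x=1 → posterior Gamma(27, 16)
obs 8: x=1 → posterior Gamma(28, 17)
obs 9: x=6 → posterior Gamma(34, 18)
obs 10: x=3 → posterior Gamma(37, 19)
obs 11: x=4 → posterior Gamma(41, 20)
obs 12: x=5 → posterior Gamma(46, 21)
obs 13: x=1 → posterior Gamma(47, 22)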